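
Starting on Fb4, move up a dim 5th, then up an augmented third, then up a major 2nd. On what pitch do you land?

Up a diminished fifth from Fb4: Cbb5 (6 semitones up).
Up an augmented third from Cbb5: Eb5 (5 semitones up).
Eb5 up a major second → F5 (2 semitones).

F5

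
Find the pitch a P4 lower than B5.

F#5

The fourth takes the letter from B down to F.
A perfect fourth is 5 semitones; 5 semitones down from B5 gives F#5.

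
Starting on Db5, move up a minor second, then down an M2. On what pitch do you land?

Dbb5

Up a minor second from Db5: Ebb5 (1 semitone up).
Down a major second from Ebb5: Dbb5 (2 semitones down).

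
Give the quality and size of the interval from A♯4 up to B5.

minor ninth

A to B spans two letter names (A-B), plus an octave: a ninth.
A#4 to B5 is 13 semitones, a half step short of the major ninth (14), so this is minor.
(Equivalently, a compound minor second: a minor second plus an octave.)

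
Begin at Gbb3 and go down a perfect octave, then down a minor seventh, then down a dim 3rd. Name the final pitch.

F1

Down a perfect octave from Gbb3: Gbb2 (12 semitones down).
Gbb2 down a minor seventh → Abb1 (10 semitones).
Down a diminished third from Abb1: F1 (2 semitones down).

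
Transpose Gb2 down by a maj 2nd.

Fb2

Two letter names down from G: F.
A major second spans 2 semitones, so from Gb2 the target pitch is Fb2.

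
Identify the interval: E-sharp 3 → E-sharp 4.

E to E is the same letter name, plus an octave: an octave.
Counting semitones, E#3→E#4 is 12, which is the perfect octave.

P8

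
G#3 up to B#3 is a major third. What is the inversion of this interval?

Interval numbers invert to sum to nine: 3 + 6 = 9, so a third inverts to a sixth.
The quality also flips — major becomes minor — giving a minor sixth.

m6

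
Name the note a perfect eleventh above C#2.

F#3

Counting four letter names plus an octave up from C lands on F.
Moving 17 semitones up from C#2 (the size of a perfect eleventh) reaches F#3.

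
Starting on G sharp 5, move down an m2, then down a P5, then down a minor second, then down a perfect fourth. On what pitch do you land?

A minor second down from G#5 is F##5.
A perfect fifth down from F##5 is B#4.
A minor second down from B#4 is A##4.
A perfect fourth down from A##4 is E##4.

E double-sharp 4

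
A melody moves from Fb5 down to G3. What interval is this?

Descending from Fb5 to G3 is the same interval as ascending G3 to Fb5.
G to F spans seven letter names (G-A-B-C-D-E-F), plus an octave, so the interval is some kind of fourteenth.
The major fourteenth is 23 semitones; here we have 21, two semitones narrower: diminished.
(Equivalently, a compound diminished seventh: a diminished seventh plus an octave.)

diminished fourteenth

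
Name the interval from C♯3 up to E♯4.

C to E spans three letter names (C-D-E), plus an octave, so the interval is some kind of tenth.
C#3 to E#4 is 16 semitones, matching the major tenth exactly, so the quality is major.
(Equivalently, a compound major third: a major third plus an octave.)

major 10th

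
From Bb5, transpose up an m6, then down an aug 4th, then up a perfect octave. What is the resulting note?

Dbb7

A minor sixth up from Bb5 is Gb6.
An augmented fourth down from Gb6 is Dbb6.
A perfect octave up from Dbb6 is Dbb7.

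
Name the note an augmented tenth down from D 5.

Three letters down from D (plus an octave) reaches B.
Moving 17 semitones down from D5 (the size of an augmented tenth) reaches Bbb3.

B-double-flat 3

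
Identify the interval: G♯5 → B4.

Descending from G#5 to B4 is the same interval as ascending B4 to G#5.
B to G spans six letter names (B-C-D-E-F-G): a sixth.
B4 to G#5 is 9 semitones, matching the major sixth exactly, so the quality is major.

major 6th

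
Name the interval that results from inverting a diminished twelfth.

First reduce the compound diminished twelfth to its simple form, a diminished fifth.
Inverted interval numbers add to nine, so a fifth pairs with a fourth (5 + 4 = 9).
The quality also flips — diminished becomes augmented — giving an augmented fourth.

A4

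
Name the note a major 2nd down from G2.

Counting two letter names down from G lands on F.
A major second is 2 semitones; 2 semitones down from G2 gives F2.

F2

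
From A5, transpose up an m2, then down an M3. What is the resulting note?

Gb5

A minor second up from A5 is Bb5.
Bb5 down a major third → Gb5 (4 semitones).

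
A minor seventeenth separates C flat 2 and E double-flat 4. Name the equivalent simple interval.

Each octave removed subtracts seven from the number: 17 − 14 = 3.
That makes a minor seventeenth a compound minor third — 2 octaves plus a minor third.

minor 3rd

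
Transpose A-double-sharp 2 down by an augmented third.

The third takes the letter from A down to F.
An augmented third spans 5 semitones, so from A##2 the target pitch is F#2.

F-sharp 2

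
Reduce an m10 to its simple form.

minor third

Take out an octave (7 from the number): 10 − 7 = 3.
So a minor tenth is an octave plus a minor third. The quality is unchanged.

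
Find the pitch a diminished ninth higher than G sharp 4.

The ninth's letter: G up two letter names plus an octave → A.
A diminished ninth spans 12 semitones, so from G#4 the target pitch is Ab5.

A flat 5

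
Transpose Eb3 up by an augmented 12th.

The twelfth's letter: E up five letter names plus an octave → B.
An augmented twelfth is 20 semitones; 20 semitones up from Eb3 gives B4.

B4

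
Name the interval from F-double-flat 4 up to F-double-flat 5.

F to F is the same letter name, plus an octave: an octave.
The perfect octave spans 12 semitones, and Fbb4 to Fbb5 is exactly 12 semitones — so this is a perfect octave.

perfect 8th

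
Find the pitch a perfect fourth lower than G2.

The fourth takes the letter from G down to D.
A perfect fourth spans 5 semitones, so from G2 the target pitch is D2.

D2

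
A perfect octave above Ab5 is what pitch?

Ab6

An octave keeps the letter name A, an octave up from A.
Moving 12 semitones up from Ab5 (the size of a perfect octave) reaches Ab6.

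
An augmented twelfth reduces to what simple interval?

Take out an octave (7 from the number): 12 − 7 = 5.
So an augmented twelfth is an octave plus an augmented fifth. The quality is unchanged.

augmented fifth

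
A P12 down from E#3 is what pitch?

Counting five letter names plus an octave down from E lands on A.
Moving 19 semitones down from E#3 (the size of a perfect twelfth) reaches A#1.

A#1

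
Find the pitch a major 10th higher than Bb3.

Counting three letter names plus an octave up from B lands on D.
Moving 16 semitones up from Bb3 (the size of a major tenth) reaches D5.

D5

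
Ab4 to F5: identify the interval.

major sixth

A to F spans six letter names (A-B-C-D-E-F): a sixth.
Ab4 to F5 is 9 semitones, matching the major sixth exactly, so the quality is major.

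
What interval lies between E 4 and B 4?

perfect 5th

E to B spans five letter names (E-F-G-A-B) — that makes it a fifth of some quality.
E4 to B4 is 7 semitones, matching the perfect fifth exactly, so the quality is perfect.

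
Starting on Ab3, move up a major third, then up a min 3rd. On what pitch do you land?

A major third up from Ab3 is C4.
A minor third up from C4 is Eb4.

Eb4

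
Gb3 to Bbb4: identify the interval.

minor tenth

G to B spans three letter names (G-A-B), plus an octave: a tenth.
Gb3 to Bbb4 is 15 semitones, a half step short of the major tenth (16), so this is minor.
(Equivalently, a compound minor third: a minor third plus an octave.)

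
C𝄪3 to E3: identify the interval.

C to E spans three letter names (C-D-E): a third.
C##3 to E3 spans 2 semitones — two semitones narrower than the major third (4) — giving a diminished third.

diminished 3rd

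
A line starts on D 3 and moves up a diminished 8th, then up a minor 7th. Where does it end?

Up a diminished octave from D3: Db4 (11 semitones up).
A minor seventh up from Db4 is Cb5.

C flat 5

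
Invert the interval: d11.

A5

First reduce the compound diminished eleventh to its simple form, a diminished fourth.
The rule of nine gives the new number: 9 − 4 = 5, so a fourth becomes a fifth.
The quality also flips — diminished becomes augmented — giving an augmented fifth.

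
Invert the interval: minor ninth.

First reduce the compound minor ninth to its simple form, a minor second.
Inverted interval numbers add to nine, so a second pairs with a seventh (2 + 7 = 9).
And minor becomes major under inversion, so we get a major seventh.

M7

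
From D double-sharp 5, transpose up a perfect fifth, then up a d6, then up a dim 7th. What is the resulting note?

E flat 7

A perfect fifth up from D##5 is A##5.
A##5 up a diminished sixth → F#6 (7 semitones).
A diminished seventh up from F#6 is Eb7.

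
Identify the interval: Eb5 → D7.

major fourteenth

E to D spans seven letter names (E-F-G-A-B-C-D), plus an octave — that makes it a fourteenth of some quality.
Counting semitones, Eb5→D7 is 23, which is the major fourteenth.
(Equivalently, a compound major seventh: a major seventh plus an octave.)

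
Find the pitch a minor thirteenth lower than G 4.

B 2

Counting six letter names plus an octave down from G lands on B.
A minor thirteenth spans 20 semitones, so from G4 the target pitch is B2.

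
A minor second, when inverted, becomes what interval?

major 7th

Inverted interval numbers add to nine, so a second pairs with a seventh (2 + 7 = 9).
The quality also flips — minor becomes major — giving a major seventh.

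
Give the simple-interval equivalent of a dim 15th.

d8

Subtracting seven from the interval number removes an octave: 15 − 7 = 8.
Quality carries through unchanged, so the simple form is a diminished octave.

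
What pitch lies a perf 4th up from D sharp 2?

Counting four letter names up from D lands on G.
Moving 5 semitones up from D#2 (the size of a perfect fourth) reaches G#2.

G sharp 2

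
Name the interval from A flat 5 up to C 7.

A to C spans three letter names (A-B-C), plus an octave, so the interval is some kind of tenth.
Ab5 to C7 is 16 semitones, matching the major tenth exactly, so the quality is major.
(Equivalently, a compound major third: a major third plus an octave.)

major 10th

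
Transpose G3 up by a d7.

Fb4

The seventh takes the letter from G up to F.
A diminished seventh is 9 semitones; 9 semitones up from G3 gives Fb4.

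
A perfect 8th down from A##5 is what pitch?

An octave keeps the letter name A, an octave down from A.
A perfect octave spans 12 semitones, so from A##5 the target pitch is A##4.

A##4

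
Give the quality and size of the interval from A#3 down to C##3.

Descending from A#3 to C##3 is the same interval as ascending C##3 to A#3.
C to A spans six letter names (C-D-E-F-G-A) — that makes it a sixth of some quality.
C##3 to A#3 is 8 semitones, a half step short of the major sixth (9), so this is minor.

minor sixth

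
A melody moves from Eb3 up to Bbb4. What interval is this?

diminished 12th

E to B spans five letter names (E-F-G-A-B), plus an octave — that makes it a twelfth of some quality.
The perfect twelfth is 19 semitones; here we have 18, one semitone narrower: diminished.
(Equivalently, a compound diminished fifth: a diminished fifth plus an octave.)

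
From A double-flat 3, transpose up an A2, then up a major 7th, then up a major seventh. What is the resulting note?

Abb3 up an augmented second → Bb3 (3 semitones).
A major seventh up from Bb3 is A4.
Up a major seventh from A4: G#5 (11 semitones up).

G sharp 5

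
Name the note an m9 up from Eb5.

The ninth's letter: E up two letter names plus an octave → F.
A minor ninth is 13 semitones; 13 semitones up from Eb5 gives Fb6.

Fb6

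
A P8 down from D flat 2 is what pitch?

D flat 1

An octave keeps the letter name D, an octave down from D.
A perfect octave spans 12 semitones, so from Db2 the target pitch is Db1.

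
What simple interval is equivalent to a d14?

Each octave removed subtracts seven from the number: 14 − 7 = 7.
So a diminished fourteenth is an octave plus a diminished seventh. The quality is unchanged.

d7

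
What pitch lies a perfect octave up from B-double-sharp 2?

B-double-sharp 3

The letter stays B (same as the start), shifted an octave up.
A perfect octave spans 12 semitones, so from B##2 the target pitch is B##3.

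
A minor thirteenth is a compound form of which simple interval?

minor sixth

Each octave removed subtracts seven from the number: 13 − 7 = 6.
So a minor thirteenth is an octave plus a minor sixth. The quality is unchanged.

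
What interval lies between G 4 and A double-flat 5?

d9

G to A spans two letter names (G-A), plus an octave — that makes it a ninth of some quality.
The major ninth is 14 semitones; here we have 12, two semitones narrower: diminished.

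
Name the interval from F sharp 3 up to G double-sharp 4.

augmented ninth

F to G spans two letter names (F-G), plus an octave, so the interval is some kind of ninth.
The major ninth is 14 semitones; here we have 15, one semitone wider: augmented.
(Equivalently, a compound augmented second: an augmented second plus an octave.)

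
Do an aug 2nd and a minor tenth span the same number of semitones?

An augmented second spans 3 semitones; a minor tenth spans 15 semitones. They differ by 12.

No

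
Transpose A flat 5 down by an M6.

Counting six letter names down from A lands on C.
A major sixth is 9 semitones; 9 semitones down from Ab5 gives Cb5.

C flat 5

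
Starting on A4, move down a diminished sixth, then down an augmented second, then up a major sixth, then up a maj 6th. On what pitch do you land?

E#5

A diminished sixth down from A4 is C##4.
C##4 down an augmented second → B3 (3 semitones).
A major sixth up from B3 is G#4.
Up a major sixth from G#4: E#5 (9 semitones up).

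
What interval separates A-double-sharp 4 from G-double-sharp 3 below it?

Descending from A##4 to G##3 is the same interval as ascending G##3 to A##4.
G to A spans two letter names (G-A), plus an octave: a ninth.
Counting semitones, G##3→A##4 is 14, which is the major ninth.
(Equivalently, a compound major second: a major second plus an octave.)

major 9th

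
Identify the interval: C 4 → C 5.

perfect octave

C to C is the same letter name, plus an octave — that makes it an octave of some quality.
The perfect octave spans 12 semitones, and C4 to C5 is exactly 12 semitones — so this is a perfect octave.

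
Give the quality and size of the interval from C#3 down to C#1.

Descending from C#3 to C#1 is the same interval as ascending C#1 to C#3.
C to C is the same letter name, plus 2 octaves — that makes it a fifteenth of some quality.
Counting semitones, C#1→C#3 is 24, which is the perfect fifteenth.
(Equivalently, a compound perfect octave: a perfect octave plus an octave.)

P15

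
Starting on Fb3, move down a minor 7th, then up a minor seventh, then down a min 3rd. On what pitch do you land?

Db3

Down a minor seventh from Fb3: Gb2 (10 semitones down).
Up a minor seventh from Gb2: Fb3 (10 semitones up).
A minor third down from Fb3 is Db3.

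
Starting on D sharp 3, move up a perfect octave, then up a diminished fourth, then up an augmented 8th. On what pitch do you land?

Up a perfect octave from D#3: D#4 (12 semitones up).
D#4 up a diminished fourth → G4 (4 semitones).
G4 up an augmented octave → G#5 (13 semitones).

G sharp 5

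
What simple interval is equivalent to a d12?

Take out an octave (7 from the number): 12 − 7 = 5.
So a diminished twelfth is an octave plus a diminished fifth. The quality is unchanged.

diminished 5th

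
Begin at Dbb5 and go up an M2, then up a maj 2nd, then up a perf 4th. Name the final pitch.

Bbb5

A major second up from Dbb5 is Ebb5.
Ebb5 up a major second → Fb5 (2 semitones).
A perfect fourth up from Fb5 is Bbb5.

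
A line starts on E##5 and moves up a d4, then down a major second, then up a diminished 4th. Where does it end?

E##5 up a diminished fourth → A#5 (4 semitones).
Down a major second from A#5: G#5 (2 semitones down).
Up a diminished fourth from G#5: C6 (4 semitones up).

C6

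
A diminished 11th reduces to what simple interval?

Subtracting seven from the interval number removes an octave: 11 − 7 = 4.
So a diminished eleventh is an octave plus a diminished fourth. The quality is unchanged.

d4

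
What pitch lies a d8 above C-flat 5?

C-double-flat 6

The letter stays C (same as the start), shifted an octave up.
Moving 11 semitones up from Cb5 (the size of a diminished octave) reaches Cbb6.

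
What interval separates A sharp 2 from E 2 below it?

Descending from A#2 to E2 is the same interval as ascending E2 to A#2.
E to A spans four letter names (E-F-G-A) — that makes it a fourth of some quality.
A perfect fourth would be 5 semitones; E2 to A#2 is 6, one semitone wider, so the interval is augmented.

augmented 4th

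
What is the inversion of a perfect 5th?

perfect 4th

Interval numbers invert to sum to nine: 5 + 4 = 9, so a fifth inverts to a fourth.
The quality also flips — perfect stays perfect — giving a perfect fourth.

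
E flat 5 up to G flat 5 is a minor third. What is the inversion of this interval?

major sixth

Interval numbers invert to sum to nine: 3 + 6 = 9, so a third inverts to a sixth.
And minor becomes major under inversion, so we get a major sixth.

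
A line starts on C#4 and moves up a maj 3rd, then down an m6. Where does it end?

G##3

Up a major third from C#4: E#4 (4 semitones up).
A minor sixth down from E#4 is G##3.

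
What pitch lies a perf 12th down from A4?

D3

The twelfth's letter: A down five letter names plus an octave → D.
A perfect twelfth spans 19 semitones, so from A4 the target pitch is D3.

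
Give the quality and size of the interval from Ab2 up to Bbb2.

minor 2nd

A to B spans two letter names (A-B): a second.
At 1 semitone, Ab2→Bbb2 falls one short of a major second: minor.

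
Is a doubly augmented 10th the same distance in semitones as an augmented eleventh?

Yes

Both span 18 semitones: a doubly augmented tenth and an augmented eleventh are the same chromatic distance.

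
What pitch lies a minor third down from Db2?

Bb1

Three letter names down from D: B.
Moving 3 semitones down from Db2 (the size of a minor third) reaches Bb1.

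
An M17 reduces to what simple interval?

Subtracting seven from the interval number removes an octave: 17 − 14 = 3.
So a major seventeenth is 2 octaves plus a major third. The quality is unchanged.

M3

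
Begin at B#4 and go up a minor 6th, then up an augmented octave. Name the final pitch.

G##6

B#4 up a minor sixth → G#5 (8 semitones).
Up an augmented octave from G#5: G##6 (13 semitones up).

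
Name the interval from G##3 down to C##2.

P12

Descending from G##3 to C##2 is the same interval as ascending C##2 to G##3.
C to G spans five letter names (C-D-E-F-G), plus an octave, so the interval is some kind of twelfth.
Counting semitones, C##2→G##3 is 19, which is the perfect twelfth.
(Equivalently, a compound perfect fifth: a perfect fifth plus an octave.)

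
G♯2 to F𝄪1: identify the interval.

minor ninth

Descending from G#2 to F##1 is the same interval as ascending F##1 to G#2.
F to G spans two letter names (F-G), plus an octave, so the interval is some kind of ninth.
F##1 to G#2 is 13 semitones, a half step short of the major ninth (14), so this is minor.
(Equivalently, a compound minor second: a minor second plus an octave.)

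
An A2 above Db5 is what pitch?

The second takes the letter from D up to E.
Moving 3 semitones up from Db5 (the size of an augmented second) reaches E5.

E5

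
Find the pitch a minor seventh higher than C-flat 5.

B-double-flat 5

The seventh takes the letter from C up to B.
A minor seventh is 10 semitones; 10 semitones up from Cb5 gives Bbb5.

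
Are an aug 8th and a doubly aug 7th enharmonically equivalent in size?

Yes

An augmented octave spans 13 semitones, and a doubly augmented seventh also spans 13 semitones — they're enharmonic.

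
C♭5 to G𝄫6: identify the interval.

C to G spans five letter names (C-D-E-F-G), plus an octave — that makes it a twelfth of some quality.
A perfect twelfth would be 19 semitones; Cb5 to Gbb6 is 18, one semitone narrower, so the interval is diminished.
(Equivalently, a compound diminished fifth: a diminished fifth plus an octave.)

diminished 12th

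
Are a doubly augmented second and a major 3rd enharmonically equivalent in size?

A doubly augmented second = 4 semitones = a major third; enharmonically equal.

Yes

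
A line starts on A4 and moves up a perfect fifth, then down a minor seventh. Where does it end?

F#4

A4 up a perfect fifth → E5 (7 semitones).
E5 down a minor seventh → F#4 (10 semitones).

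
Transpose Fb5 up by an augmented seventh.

Seven letter names up from F: E.
An augmented seventh is 12 semitones; 12 semitones up from Fb5 gives E6.

E6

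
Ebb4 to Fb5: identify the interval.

major ninth

E to F spans two letter names (E-F), plus an octave: a ninth.
The major ninth spans 14 semitones, and Ebb4 to Fb5 is exactly 14 semitones — so this is a major ninth.
(Equivalently, a compound major second: a major second plus an octave.)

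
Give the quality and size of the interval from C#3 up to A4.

minor 13th

C to A spans six letter names (C-D-E-F-G-A), plus an octave: a thirteenth.
A major thirteenth would be 21 semitones, but C#3 to A4 is 20 — one semitone narrower, making it a minor thirteenth.
(Equivalently, a compound minor sixth: a minor sixth plus an octave.)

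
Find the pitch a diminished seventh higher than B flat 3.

Seven letter names up from B: A.
A diminished seventh spans 9 semitones, so from Bb3 the target pitch is Abb4.

A double-flat 4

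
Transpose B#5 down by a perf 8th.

B#4

An octave keeps the letter name B, an octave down from B.
A perfect octave spans 12 semitones, so from B#5 the target pitch is B#4.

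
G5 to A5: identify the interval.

M2

G to A spans two letter names (G-A): a second.
The major second spans 2 semitones, and G5 to A5 is exactly 2 semitones — so this is a major second.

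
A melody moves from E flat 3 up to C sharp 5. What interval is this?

E to C spans six letter names (E-F-G-A-B-C), plus an octave — that makes it a thirteenth of some quality.
The major thirteenth is 21 semitones; here we have 22, one semitone wider: augmented.
(Equivalently, a compound augmented sixth: an augmented sixth plus an octave.)

augmented thirteenth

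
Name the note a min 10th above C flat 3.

E double-flat 4

The tenth's letter: C up three letter names plus an octave → E.
A minor tenth is 15 semitones; 15 semitones up from Cb3 gives Ebb4.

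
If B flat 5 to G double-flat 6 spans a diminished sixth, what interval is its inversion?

augmented 3rd

Interval numbers invert to sum to nine: 6 + 3 = 9, so a sixth inverts to a third.
And diminished becomes augmented under inversion, so we get an augmented third.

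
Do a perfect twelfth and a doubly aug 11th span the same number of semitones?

Both span 19 semitones: a perfect twelfth and a doubly augmented eleventh are the same chromatic distance.

Yes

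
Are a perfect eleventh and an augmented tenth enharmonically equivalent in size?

Yes

Both span 17 semitones: a perfect eleventh and an augmented tenth are the same chromatic distance.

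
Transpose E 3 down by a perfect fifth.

A 2

The fifth takes the letter from E down to A.
Moving 7 semitones down from E3 (the size of a perfect fifth) reaches A2.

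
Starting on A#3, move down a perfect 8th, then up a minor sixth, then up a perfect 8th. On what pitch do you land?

Down a perfect octave from A#3: A#2 (12 semitones down).
A#2 up a minor sixth → F#3 (8 semitones).
F#3 up a perfect octave → F#4 (12 semitones).

F#4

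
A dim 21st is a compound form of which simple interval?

Subtracting seven from the interval number removes an octave: 21 − 14 = 7.
So a diminished twenty-first is 2 octaves plus a diminished seventh. The quality is unchanged.

diminished seventh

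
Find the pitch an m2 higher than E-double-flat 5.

Counting two letter names up from E lands on F.
Moving 1 semitone up from Ebb5 (the size of a minor second) reaches Fbb5.

F-double-flat 5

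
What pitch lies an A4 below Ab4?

Ebb4

The fourth takes the letter from A down to E.
An augmented fourth is 6 semitones; 6 semitones down from Ab4 gives Ebb4.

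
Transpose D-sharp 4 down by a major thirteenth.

Six letters down from D (plus an octave) reaches F.
A major thirteenth is 21 semitones; 21 semitones down from D#4 gives F#2.

F-sharp 2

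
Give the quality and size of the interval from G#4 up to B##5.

augmented tenth

G to B spans three letter names (G-A-B), plus an octave: a tenth.
The major tenth is 16 semitones; here we have 17, one semitone wider: augmented.
(Equivalently, a compound augmented third: an augmented third plus an octave.)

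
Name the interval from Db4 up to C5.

major seventh

D to C spans seven letter names (D-E-F-G-A-B-C): a seventh.
The major seventh spans 11 semitones, and Db4 to C5 is exactly 11 semitones — so this is a major seventh.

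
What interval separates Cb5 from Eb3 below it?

Descending from Cb5 to Eb3 is the same interval as ascending Eb3 to Cb5.
E to C spans six letter names (E-F-G-A-B-C), plus an octave — that makes it a thirteenth of some quality.
A major thirteenth would be 21 semitones, but Eb3 to Cb5 is 20 — one semitone narrower, making it a minor thirteenth.
(Equivalently, a compound minor sixth: a minor sixth plus an octave.)

minor 13th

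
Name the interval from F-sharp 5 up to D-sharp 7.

F to D spans six letter names (F-G-A-B-C-D), plus an octave: a thirteenth.
The major thirteenth spans 21 semitones, and F#5 to D#7 is exactly 21 semitones — so this is a major thirteenth.
(Equivalently, a compound major sixth: a major sixth plus an octave.)

M13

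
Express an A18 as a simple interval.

Each octave removed subtracts seven from the number: 18 − 14 = 4.
That makes an augmented eighteenth a compound augmented fourth — 2 octaves plus an augmented fourth.

augmented fourth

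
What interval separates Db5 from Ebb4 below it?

Descending from Db5 to Ebb4 is the same interval as ascending Ebb4 to Db5.
E to D spans seven letter names (E-F-G-A-B-C-D): a seventh.
Counting semitones, Ebb4→Db5 is 11, which is the major seventh.

major seventh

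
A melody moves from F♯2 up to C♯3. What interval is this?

F to C spans five letter names (F-G-A-B-C), so the interval is some kind of fifth.
Counting semitones, F#2→C#3 is 7, which is the perfect fifth.

perfect fifth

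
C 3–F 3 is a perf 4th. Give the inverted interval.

perfect fifth

The rule of nine gives the new number: 9 − 4 = 5, so a fourth becomes a fifth.
The quality also flips — perfect stays perfect — giving a perfect fifth.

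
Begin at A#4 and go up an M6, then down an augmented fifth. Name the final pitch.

B4

Up a major sixth from A#4: F##5 (9 semitones up).
F##5 down an augmented fifth → B4 (8 semitones).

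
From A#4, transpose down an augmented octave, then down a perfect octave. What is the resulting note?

Down an augmented octave from A#4: A3 (13 semitones down).
A perfect octave down from A3 is A2.

A2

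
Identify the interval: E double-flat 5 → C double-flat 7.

E to C spans six letter names (E-F-G-A-B-C), plus an octave: a thirteenth.
At 20 semitones, Ebb5→Cbb7 falls one short of a major thirteenth: minor.
(Equivalently, a compound minor sixth: a minor sixth plus an octave.)

m13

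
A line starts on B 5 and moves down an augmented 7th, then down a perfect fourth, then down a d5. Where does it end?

C 4

An augmented seventh down from B5 is Cb5.
Down a perfect fourth from Cb5: Gb4 (5 semitones down).
A diminished fifth down from Gb4 is C4.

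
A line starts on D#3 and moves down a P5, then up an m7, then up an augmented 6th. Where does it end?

D##4

Down a perfect fifth from D#3: G#2 (7 semitones down).
Up a minor seventh from G#2: F#3 (10 semitones up).
An augmented sixth up from F#3 is D##4.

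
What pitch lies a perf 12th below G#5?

The twelfth's letter: G down five letter names plus an octave → C.
Moving 19 semitones down from G#5 (the size of a perfect twelfth) reaches C#4.

C#4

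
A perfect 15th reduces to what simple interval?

Take out an octave (7 from the number): 15 − 7 = 8.
That makes a perfect fifteenth a compound perfect octave — an octave plus a perfect octave.

P8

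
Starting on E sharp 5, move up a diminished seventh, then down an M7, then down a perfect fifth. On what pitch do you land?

A diminished seventh up from E#5 is D6.
D6 down a major seventh → Eb5 (11 semitones).
Down a perfect fifth from Eb5: Ab4 (7 semitones down).

A flat 4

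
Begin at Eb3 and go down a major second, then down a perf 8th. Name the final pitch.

Eb3 down a major second → Db3 (2 semitones).
Down a perfect octave from Db3: Db2 (12 semitones down).

Db2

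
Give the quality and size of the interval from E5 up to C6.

minor 6th

E to C spans six letter names (E-F-G-A-B-C), so the interval is some kind of sixth.
A major sixth would be 9 semitones, but E5 to C6 is 8 — one semitone narrower, making it a minor sixth.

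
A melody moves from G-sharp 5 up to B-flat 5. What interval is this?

G to B spans three letter names (G-A-B) — that makes it a third of some quality.
G#5 to Bb5 spans 2 semitones — two semitones narrower than the major third (4) — giving a diminished third.

diminished third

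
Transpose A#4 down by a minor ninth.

Two letters down from A (plus an octave) reaches G.
A minor ninth spans 13 semitones, so from A#4 the target pitch is G##3.

G##3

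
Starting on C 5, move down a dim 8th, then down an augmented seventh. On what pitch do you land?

D flat 3

A diminished octave down from C5 is C#4.
An augmented seventh down from C#4 is Db3.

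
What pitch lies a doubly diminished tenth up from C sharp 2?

E double-flat 3

The tenth's letter: C up three letter names plus an octave → E.
A doubly diminished tenth is 13 semitones; 13 semitones up from C#2 gives Ebb3.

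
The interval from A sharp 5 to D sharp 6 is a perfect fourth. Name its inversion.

perfect fifth

The rule of nine gives the new number: 9 − 4 = 5, so a fourth becomes a fifth.
The quality also flips — perfect stays perfect — giving a perfect fifth.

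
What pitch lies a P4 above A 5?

The fourth takes the letter from A up to D.
A perfect fourth spans 5 semitones, so from A5 the target pitch is D6.

D 6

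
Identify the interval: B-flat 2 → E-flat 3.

B to E spans four letter names (B-C-D-E) — that makes it a fourth of some quality.
Counting semitones, Bb2→Eb3 is 5, which is the perfect fourth.

perfect 4th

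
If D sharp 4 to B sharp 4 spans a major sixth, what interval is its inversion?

minor third

The rule of nine gives the new number: 9 − 6 = 3, so a sixth becomes a third.
Quality inverts too: major becomes minor. That makes the inversion a minor third.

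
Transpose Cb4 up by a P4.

The fourth takes the letter from C up to F.
A perfect fourth is 5 semitones; 5 semitones up from Cb4 gives Fb4.

Fb4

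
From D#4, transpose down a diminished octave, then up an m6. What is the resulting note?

B#3

D#4 down a diminished octave → D##3 (11 semitones).
Up a minor sixth from D##3: B#3 (8 semitones up).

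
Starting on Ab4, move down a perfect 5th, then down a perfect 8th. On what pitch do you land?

Down a perfect fifth from Ab4: Db4 (7 semitones down).
Down a perfect octave from Db4: Db3 (12 semitones down).

Db3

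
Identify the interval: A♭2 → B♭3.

major ninth

A to B spans two letter names (A-B), plus an octave — that makes it a ninth of some quality.
Ab2 to Bb3 is 14 semitones, matching the major ninth exactly, so the quality is major.
(Equivalently, a compound major second: a major second plus an octave.)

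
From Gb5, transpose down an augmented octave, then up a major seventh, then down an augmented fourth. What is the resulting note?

Down an augmented octave from Gb5: Gbb4 (13 semitones down).
Gbb4 up a major seventh → Fb5 (11 semitones).
Down an augmented fourth from Fb5: Cbb5 (6 semitones down).

Cbb5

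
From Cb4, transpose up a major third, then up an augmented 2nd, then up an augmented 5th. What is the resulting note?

C##5

Cb4 up a major third → Eb4 (4 semitones).
An augmented second up from Eb4 is F#4.
F#4 up an augmented fifth → C##5 (8 semitones).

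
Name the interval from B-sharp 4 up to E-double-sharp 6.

B to E spans four letter names (B-C-D-E), plus an octave — that makes it an eleventh of some quality.
A perfect eleventh would be 17 semitones; B#4 to E##6 is 18, one semitone wider, so the interval is augmented.
(Equivalently, a compound augmented fourth: an augmented fourth plus an octave.)

A11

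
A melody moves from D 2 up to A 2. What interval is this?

D to A spans five letter names (D-E-F-G-A), so the interval is some kind of fifth.
D2 to A2 is 7 semitones, matching the perfect fifth exactly, so the quality is perfect.

P5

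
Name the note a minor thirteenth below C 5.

The thirteenth's letter: C down six letter names plus an octave → E.
A minor thirteenth is 20 semitones; 20 semitones down from C5 gives E3.

E 3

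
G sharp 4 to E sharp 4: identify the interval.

Descending from G#4 to E#4 is the same interval as ascending E#4 to G#4.
E to G spans three letter names (E-F-G), so the interval is some kind of third.
A major third would be 4 semitones, but E#4 to G#4 is 3 — one semitone narrower, making it a minor third.

minor third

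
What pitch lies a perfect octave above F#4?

For an octave the letter name doesn't change: still F, an octave up.
A perfect octave spans 12 semitones, so from F#4 the target pitch is F#5.

F#5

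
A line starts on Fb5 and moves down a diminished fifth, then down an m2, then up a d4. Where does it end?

Db5

A diminished fifth down from Fb5 is Bb4.
Bb4 down a minor second → A4 (1 semitone).
A diminished fourth up from A4 is Db5.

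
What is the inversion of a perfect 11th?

perfect fifth

First reduce the compound perfect eleventh to its simple form, a perfect fourth.
Interval numbers invert to sum to nine: 4 + 5 = 9, so a fourth inverts to a fifth.
The quality also flips — perfect stays perfect — giving a perfect fifth.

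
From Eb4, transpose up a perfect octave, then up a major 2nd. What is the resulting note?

F5

Eb4 up a perfect octave → Eb5 (12 semitones).
A major second up from Eb5 is F5.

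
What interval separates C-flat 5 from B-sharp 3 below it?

Descending from Cb5 to B#3 is the same interval as ascending B#3 to Cb5.
B to C spans two letter names (B-C), plus an octave: a ninth.
A major ninth would be 14 semitones; B#3 to Cb5 is 11, three semitones narrower, so the interval is doubly diminished.

dd9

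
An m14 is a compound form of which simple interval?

Take out an octave (7 from the number): 14 − 7 = 7.
Quality carries through unchanged, so the simple form is a minor seventh.

m7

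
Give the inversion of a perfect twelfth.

perfect 4th

First reduce the compound perfect twelfth to its simple form, a perfect fifth.
Interval numbers invert to sum to nine: 5 + 4 = 9, so a fifth inverts to a fourth.
Quality inverts too: perfect stays perfect. That makes the inversion a perfect fourth.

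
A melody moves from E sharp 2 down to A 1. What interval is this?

Descending from E#2 to A1 is the same interval as ascending A1 to E#2.
A to E spans five letter names (A-B-C-D-E), so the interval is some kind of fifth.
A1 to E#2 spans 8 semitones — one semitone wider than the perfect fifth (7) — giving an augmented fifth.

augmented fifth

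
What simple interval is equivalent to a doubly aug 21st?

AA7

Each octave removed subtracts seven from the number: 21 − 14 = 7.
So a doubly augmented twenty-first is 2 octaves plus a doubly augmented seventh. The quality is unchanged.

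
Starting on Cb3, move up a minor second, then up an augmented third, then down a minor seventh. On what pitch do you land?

Up a minor second from Cb3: Dbb3 (1 semitone up).
Up an augmented third from Dbb3: F3 (5 semitones up).
Down a minor seventh from F3: G2 (10 semitones down).

G2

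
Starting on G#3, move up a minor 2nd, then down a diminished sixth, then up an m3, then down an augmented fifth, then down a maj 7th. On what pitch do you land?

Bb1

A minor second up from G#3 is A3.
A3 down a diminished sixth → C##3 (7 semitones).
Up a minor third from C##3: E#3 (3 semitones up).
An augmented fifth down from E#3 is A2.
Down a major seventh from A2: Bb1 (11 semitones down).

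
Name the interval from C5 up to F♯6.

augmented eleventh

C to F spans four letter names (C-D-E-F), plus an octave: an eleventh.
C5 to F#6 spans 18 semitones — one semitone wider than the perfect eleventh (17) — giving an augmented eleventh.
(Equivalently, a compound augmented fourth: an augmented fourth plus an octave.)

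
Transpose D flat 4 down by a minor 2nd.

The second takes the letter from D down to C.
Moving 1 semitone down from Db4 (the size of a minor second) reaches C4.

C 4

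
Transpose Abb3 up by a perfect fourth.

Dbb4

The fourth takes the letter from A up to D.
A perfect fourth spans 5 semitones, so from Abb3 the target pitch is Dbb4.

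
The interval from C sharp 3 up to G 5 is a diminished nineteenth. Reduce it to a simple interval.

diminished fifth

Each octave removed subtracts seven from the number: 19 − 14 = 5.
Quality carries through unchanged, so the simple form is a diminished fifth.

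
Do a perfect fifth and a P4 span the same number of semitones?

7 semitones (perfect fifth) vs 5 semitones (perfect fourth): not equal.

No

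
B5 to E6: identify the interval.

P4

B to E spans four letter names (B-C-D-E): a fourth.
The perfect fourth spans 5 semitones, and B5 to E6 is exactly 5 semitones — so this is a perfect fourth.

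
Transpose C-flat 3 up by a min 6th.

A-double-flat 3

Counting six letter names up from C lands on A.
A minor sixth spans 8 semitones, so from Cb3 the target pitch is Abb3.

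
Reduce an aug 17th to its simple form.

augmented third

Each octave removed subtracts seven from the number: 17 − 14 = 3.
So an augmented seventeenth is 2 octaves plus an augmented third. The quality is unchanged.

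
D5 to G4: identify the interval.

perfect fifth

Descending from D5 to G4 is the same interval as ascending G4 to D5.
G to D spans five letter names (G-A-B-C-D), so the interval is some kind of fifth.
G4 to D5 is 7 semitones, matching the perfect fifth exactly, so the quality is perfect.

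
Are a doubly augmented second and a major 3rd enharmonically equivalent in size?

Yes

A doubly augmented second spans 4 semitones, and a major third also spans 4 semitones — they're enharmonic.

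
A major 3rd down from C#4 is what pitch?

A3

The third takes the letter from C down to A.
Moving 4 semitones down from C#4 (the size of a major third) reaches A3.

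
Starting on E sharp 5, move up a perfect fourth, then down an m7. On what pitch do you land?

E#5 up a perfect fourth → A#5 (5 semitones).
Down a minor seventh from A#5: B#4 (10 semitones down).

B sharp 4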